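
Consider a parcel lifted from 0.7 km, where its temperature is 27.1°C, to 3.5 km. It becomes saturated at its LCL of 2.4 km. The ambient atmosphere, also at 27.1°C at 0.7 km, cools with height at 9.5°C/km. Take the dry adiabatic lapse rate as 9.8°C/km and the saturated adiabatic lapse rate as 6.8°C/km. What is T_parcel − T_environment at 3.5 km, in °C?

+2.46°C (parcel warmer than environment)

Parcel:
  700 → 2400 m (dry, 9.8°C/km): ΔT = -9.8 × 1.7 = -16.66°C → T = 10.44°C
  2400 → 3500 m (saturated, 6.8°C/km): ΔT = -6.8 × 1.1 = -7.48°C → T = 2.96°C
Environment:
  700 → 3500 m (environment, 9.5°C/km): ΔT = -9.5 × 2.8 = -26.6°C → T = 0.5°C
T_parcel − T_env = 2.96 − 0.5 = +2.46°C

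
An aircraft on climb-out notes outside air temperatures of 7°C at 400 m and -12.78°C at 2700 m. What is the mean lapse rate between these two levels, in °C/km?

Γ = −ΔT/Δz = (7 − (-12.78)) / (2700 − 400) m
  = 19.78°C / 2.3 km = 8.6°C/km

8.6°C/km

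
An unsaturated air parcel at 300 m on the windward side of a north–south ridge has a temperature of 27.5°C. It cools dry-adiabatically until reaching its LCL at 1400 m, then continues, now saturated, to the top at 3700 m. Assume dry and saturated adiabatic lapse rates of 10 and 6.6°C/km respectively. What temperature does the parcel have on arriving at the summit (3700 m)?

Dry to 1400 m: -10 × 1.1 km = -11°C, so T = 16.5°C.
Saturated to 3700 m: -6.6 × 2.3 km = -15.18°C, so T = 1.32°C.

1.32°C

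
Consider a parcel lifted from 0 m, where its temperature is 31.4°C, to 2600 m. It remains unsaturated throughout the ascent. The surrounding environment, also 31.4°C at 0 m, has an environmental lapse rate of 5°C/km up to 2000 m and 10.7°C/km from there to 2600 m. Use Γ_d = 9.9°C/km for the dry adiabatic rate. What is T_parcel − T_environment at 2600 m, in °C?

Parcel:
  0–2600 m, dry: Δz = 2.6 km ⇒ ΔT = -25.74°C; T = 5.66°C
Environment:
  0–2000 m, environment, lower layer: Δz = 2 km ⇒ ΔT = -10°C; T = 21.4°C
  2000–2600 m, environment, upper layer: Δz = 0.6 km ⇒ ΔT = -6.42°C; T = 14.98°C
T_parcel − T_env = 5.66 − 14.98 = -9.32°C

-9.32°C (parcel cooler than environment)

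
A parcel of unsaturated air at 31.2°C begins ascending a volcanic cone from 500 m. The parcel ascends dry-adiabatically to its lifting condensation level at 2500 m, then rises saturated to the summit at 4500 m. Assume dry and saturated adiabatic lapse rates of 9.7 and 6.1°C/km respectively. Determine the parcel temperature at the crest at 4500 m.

-0.4°C

From 500 m to 2500 m (dry): cools by 9.7 × 2 = 19.4°C, giving 11.8°C.
From 2500 m to 4500 m (saturated): cools by 6.1 × 2 = 12.2°C, giving -0.4°C.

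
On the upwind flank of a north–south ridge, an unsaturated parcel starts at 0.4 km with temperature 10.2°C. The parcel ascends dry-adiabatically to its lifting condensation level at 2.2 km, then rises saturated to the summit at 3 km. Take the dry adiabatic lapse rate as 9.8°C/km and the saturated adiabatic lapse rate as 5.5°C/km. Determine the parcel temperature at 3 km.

-11.84°C

400–2200 m, dry: Δz = 1.8 km ⇒ ΔT = -17.64°C; T = -7.44°C
2200–3000 m, saturated: Δz = 0.8 km ⇒ ΔT = -4.4°C; T = -11.84°C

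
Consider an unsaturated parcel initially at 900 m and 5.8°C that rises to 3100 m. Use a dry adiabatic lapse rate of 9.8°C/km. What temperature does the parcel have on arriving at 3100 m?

-15.76°C

Dry adiabatic to 3100 m: -9.8 × 2.2 km = -21.56°C, so T = -15.76°C.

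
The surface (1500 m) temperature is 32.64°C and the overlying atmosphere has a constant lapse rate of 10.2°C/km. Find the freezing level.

Height above start = (32.64 − 0) / 10.2 = 3.2 km
Altitude = 1500 m + 3200 m = 4700 m

4700 m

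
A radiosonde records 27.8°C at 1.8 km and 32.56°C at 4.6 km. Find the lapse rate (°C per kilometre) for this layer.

-1.7°C/km

Γ = −ΔT/Δz = (27.8 − 32.56) / (4600 − 1800) m
  = -4.76°C / 2.8 km = -1.7°C/km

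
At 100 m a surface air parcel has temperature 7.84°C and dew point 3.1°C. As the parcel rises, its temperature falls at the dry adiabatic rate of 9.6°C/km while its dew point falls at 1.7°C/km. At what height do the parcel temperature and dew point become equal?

700 m

T and T_d converge at 9.6 − 1.7 = 7.9°C per km
Height above start = (7.84 − 3.1) / 7.9 = 0.6 km
LCL altitude = 100 m + 600 m = 700 m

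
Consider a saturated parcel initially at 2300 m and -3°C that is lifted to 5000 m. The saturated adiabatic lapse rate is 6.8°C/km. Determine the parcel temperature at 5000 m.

Saturated adiabatic to 5000 m: -6.8 × 2.7 km = -18.36°C, so T = -21.36°C.

-21.36°C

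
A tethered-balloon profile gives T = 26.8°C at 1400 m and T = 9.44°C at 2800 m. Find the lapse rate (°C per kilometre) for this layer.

Γ = −ΔT/Δz = (26.8 − 9.44) / (2800 − 1400) m
  = 17.36°C / 1.4 km = 12.4°C/km

12.4°C/km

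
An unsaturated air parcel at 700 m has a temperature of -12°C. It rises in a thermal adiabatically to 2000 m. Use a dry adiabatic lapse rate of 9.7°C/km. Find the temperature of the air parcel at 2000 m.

-24.61°C

700–2000 m, dry adiabatic: Δz = 1.3 km ⇒ ΔT = -12.61°C; T = -24.61°C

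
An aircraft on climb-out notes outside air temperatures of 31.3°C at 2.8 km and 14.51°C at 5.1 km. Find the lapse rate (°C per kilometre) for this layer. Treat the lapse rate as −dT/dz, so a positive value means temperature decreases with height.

Γ = −ΔT/Δz = (31.3 − 14.51) / (5100 − 2800) m
  = 16.79°C / 2.3 km = 7.3°C/km

7.3°C/km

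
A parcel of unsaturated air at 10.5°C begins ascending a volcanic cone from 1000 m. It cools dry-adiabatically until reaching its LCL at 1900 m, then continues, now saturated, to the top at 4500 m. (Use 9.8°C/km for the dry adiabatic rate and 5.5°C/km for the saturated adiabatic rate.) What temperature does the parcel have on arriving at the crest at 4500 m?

-12.62°C

1000–1900 m, dry: Δz = 0.9 km ⇒ ΔT = -8.82°C; T = 1.68°C
1900–4500 m, saturated: Δz = 2.6 km ⇒ ΔT = -14.3°C; T = -12.62°C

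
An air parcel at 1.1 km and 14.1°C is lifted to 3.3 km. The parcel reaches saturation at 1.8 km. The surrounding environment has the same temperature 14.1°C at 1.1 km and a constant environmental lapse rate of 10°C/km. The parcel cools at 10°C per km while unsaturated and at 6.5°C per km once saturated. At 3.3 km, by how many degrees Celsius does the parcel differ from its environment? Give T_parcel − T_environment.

+5.25°C (parcel warmer than environment)

Parcel:
  1100 → 1800 m (dry, 10°C/km): ΔT = -10 × 0.7 = -7°C → T = 7.1°C
  1800 → 3300 m (saturated, 6.5°C/km): ΔT = -6.5 × 1.5 = -9.75°C → T = -2.65°C
Environment:
  1100 → 3300 m (environment, 10°C/km): ΔT = -10 × 2.2 = -22°C → T = -7.9°C
T_parcel − T_env = -2.65 − (-7.9) = +5.25°C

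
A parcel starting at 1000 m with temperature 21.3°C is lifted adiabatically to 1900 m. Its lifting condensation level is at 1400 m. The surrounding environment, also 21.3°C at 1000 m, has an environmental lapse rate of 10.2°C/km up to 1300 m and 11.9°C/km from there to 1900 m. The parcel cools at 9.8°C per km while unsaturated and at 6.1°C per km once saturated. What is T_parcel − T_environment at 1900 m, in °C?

Parcel:
  From 1000 m to 1400 m (dry): cools by 9.8 × 0.4 = 3.92°C, giving 17.38°C.
  From 1400 m to 1900 m (saturated): cools by 6.1 × 0.5 = 3.05°C, giving 14.33°C.
Environment:
  From 1000 m to 1300 m (environment, lower layer): cools by 10.2 × 0.3 = 3.06°C, giving 18.24°C.
  From 1300 m to 1900 m (environment, upper layer): cools by 11.9 × 0.6 = 7.14°C, giving 11.1°C.
T_parcel − T_env = 14.33 − 11.1 = +3.23°C

+3.23°C (parcel warmer than environment)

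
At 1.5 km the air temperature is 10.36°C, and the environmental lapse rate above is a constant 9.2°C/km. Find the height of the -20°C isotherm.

Height above start = (10.36 − (-20)) / 9.2 = 3.3 km
Altitude = 1500 m + 3300 m = 4800 m

4.8 km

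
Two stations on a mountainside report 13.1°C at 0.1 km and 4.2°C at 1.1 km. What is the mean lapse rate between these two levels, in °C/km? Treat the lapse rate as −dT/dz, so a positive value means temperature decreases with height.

Γ = −ΔT/Δz = (13.1 − 4.2) / (1100 − 100) m
  = 8.9°C / 1 km = 8.9°C/km

8.9°C/km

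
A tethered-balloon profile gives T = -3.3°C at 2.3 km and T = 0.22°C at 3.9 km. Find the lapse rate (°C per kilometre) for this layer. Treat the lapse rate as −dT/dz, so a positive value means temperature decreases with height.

Γ = −ΔT/Δz = (-3.3 − 0.22) / (3900 − 2300) m
  = -3.52°C / 1.6 km = -2.2°C/km

-2.2°C/km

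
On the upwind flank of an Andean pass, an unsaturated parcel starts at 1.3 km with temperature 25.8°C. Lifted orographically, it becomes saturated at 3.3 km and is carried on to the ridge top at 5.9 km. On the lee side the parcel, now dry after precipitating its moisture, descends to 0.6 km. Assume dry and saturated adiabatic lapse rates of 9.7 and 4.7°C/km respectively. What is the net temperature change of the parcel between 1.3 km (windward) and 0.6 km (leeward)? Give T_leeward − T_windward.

From 1300 m to 3300 m (dry): cools by 9.7 × 2 = 19.4°C, giving 6.4°C.
From 3300 m to 5900 m (saturated): cools by 4.7 × 2.6 = 12.22°C, giving -5.82°C.
From 5900 m to 600 m (dry descent): warms by 9.7 × 5.3 = 51.41°C, giving 45.59°C.
Net change vs windward start: 45.59 − 25.8 = +19.79°C

+19.79°C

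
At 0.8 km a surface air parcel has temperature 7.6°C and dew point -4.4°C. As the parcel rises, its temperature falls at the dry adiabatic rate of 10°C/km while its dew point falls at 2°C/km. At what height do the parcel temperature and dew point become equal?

2.3 km

T and T_d converge at 10 − 2 = 8°C per km
Height above start = (7.6 − (-4.4)) / 8 = 1.5 km
LCL altitude = 800 m + 1500 m = 2300 m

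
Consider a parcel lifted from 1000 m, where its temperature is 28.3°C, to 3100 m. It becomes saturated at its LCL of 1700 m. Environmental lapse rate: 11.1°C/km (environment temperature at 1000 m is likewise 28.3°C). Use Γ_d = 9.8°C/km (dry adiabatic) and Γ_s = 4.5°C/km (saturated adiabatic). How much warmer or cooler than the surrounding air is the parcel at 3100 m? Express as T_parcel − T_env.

Parcel:
  From 1000 m to 1700 m (dry): cools by 9.8 × 0.7 = 6.86°C, giving 21.44°C.
  From 1700 m to 3100 m (saturated): cools by 4.5 × 1.4 = 6.3°C, giving 15.14°C.
Environment:
  From 1000 m to 3100 m (environment): cools by 11.1 × 2.1 = 23.31°C, giving 4.99°C.
T_parcel − T_env = 15.14 − 4.99 = +10.15°C

+10.15°C (parcel warmer than environment)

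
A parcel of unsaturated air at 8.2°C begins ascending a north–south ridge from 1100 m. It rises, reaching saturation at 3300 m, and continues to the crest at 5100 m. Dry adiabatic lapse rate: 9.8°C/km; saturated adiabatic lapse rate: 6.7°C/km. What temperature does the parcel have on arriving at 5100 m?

Dry to 3300 m: -9.8 × 2.2 km = -21.56°C, so T = -13.36°C.
Saturated to 5100 m: -6.7 × 1.8 km = -12.06°C, so T = -25.42°C.

-25.42°C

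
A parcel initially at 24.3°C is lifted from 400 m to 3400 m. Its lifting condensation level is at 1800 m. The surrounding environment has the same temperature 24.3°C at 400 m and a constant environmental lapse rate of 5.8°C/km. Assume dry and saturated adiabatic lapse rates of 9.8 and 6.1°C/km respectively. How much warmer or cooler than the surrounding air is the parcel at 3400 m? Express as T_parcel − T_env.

-6.08°C (parcel cooler than environment)

Parcel:
  From 400 m to 1800 m (dry): cools by 9.8 × 1.4 = 13.72°C, giving 10.58°C.
  From 1800 m to 3400 m (saturated): cools by 6.1 × 1.6 = 9.76°C, giving 0.82°C.
Environment:
  From 400 m to 3400 m (environment): cools by 5.8 × 3 = 17.4°C, giving 6.9°C.
T_parcel − T_env = 0.82 − 6.9 = -6.08°C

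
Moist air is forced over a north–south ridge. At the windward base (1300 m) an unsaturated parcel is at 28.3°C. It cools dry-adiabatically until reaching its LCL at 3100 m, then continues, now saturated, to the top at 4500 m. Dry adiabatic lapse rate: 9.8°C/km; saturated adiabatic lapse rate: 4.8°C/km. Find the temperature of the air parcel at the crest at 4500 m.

3.94°C

1300 → 3100 m (dry, 9.8°C/km): ΔT = -9.8 × 1.8 = -17.64°C → T = 10.66°C
3100 → 4500 m (saturated, 4.8°C/km): ΔT = -4.8 × 1.4 = -6.72°C → T = 3.94°C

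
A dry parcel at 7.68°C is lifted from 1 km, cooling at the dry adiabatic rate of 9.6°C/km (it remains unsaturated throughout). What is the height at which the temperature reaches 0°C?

1.8 km

Height above start = (7.68 − 0) / 9.6 = 0.8 km
Altitude = 1000 m + 800 m = 1800 m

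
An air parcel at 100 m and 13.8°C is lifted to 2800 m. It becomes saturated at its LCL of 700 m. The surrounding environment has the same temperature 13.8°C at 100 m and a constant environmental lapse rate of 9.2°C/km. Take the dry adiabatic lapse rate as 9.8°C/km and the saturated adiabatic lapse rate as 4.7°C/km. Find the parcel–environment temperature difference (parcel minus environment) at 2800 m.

+9.09°C (parcel warmer than environment)

Parcel:
  Dry to 700 m: -9.8 × 0.6 km = -5.88°C, so T = 7.92°C.
  Saturated to 2800 m: -4.7 × 2.1 km = -9.87°C, so T = -1.95°C.
Environment:
  Environment to 2800 m: -9.2 × 2.7 km = -24.84°C, so T = -11.04°C.
T_parcel − T_env = -1.95 − (-11.04) = +9.09°C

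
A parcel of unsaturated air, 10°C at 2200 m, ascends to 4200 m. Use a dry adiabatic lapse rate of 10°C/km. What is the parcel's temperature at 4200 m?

-10°C

2200 → 4200 m (dry adiabatic, 10°C/km): ΔT = -10 × 2 = -20°C → T = -10°C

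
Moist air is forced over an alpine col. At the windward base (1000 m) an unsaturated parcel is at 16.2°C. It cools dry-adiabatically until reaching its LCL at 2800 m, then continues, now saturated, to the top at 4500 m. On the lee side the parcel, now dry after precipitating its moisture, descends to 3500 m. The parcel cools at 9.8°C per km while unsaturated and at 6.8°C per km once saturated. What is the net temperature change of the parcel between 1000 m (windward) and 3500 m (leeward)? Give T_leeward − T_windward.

Dry to 2800 m: -9.8 × 1.8 km = -17.64°C, so T = -1.44°C.
Saturated to 4500 m: -6.8 × 1.7 km = -11.56°C, so T = -13°C.
Dry descent to 3500 m: +9.8 × 1 km = +9.8°C, so T = -3.2°C.
Net change vs windward start: -3.2 − 16.2 = -19.4°C

-19.4°C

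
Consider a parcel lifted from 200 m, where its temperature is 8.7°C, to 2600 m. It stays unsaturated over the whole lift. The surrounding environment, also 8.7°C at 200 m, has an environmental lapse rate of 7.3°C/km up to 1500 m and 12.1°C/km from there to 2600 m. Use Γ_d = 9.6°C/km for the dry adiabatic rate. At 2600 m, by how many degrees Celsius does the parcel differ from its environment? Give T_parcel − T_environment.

-0.24°C (parcel cooler than environment)

Parcel:
  200 → 2600 m (dry, 9.6°C/km): ΔT = -9.6 × 2.4 = -23.04°C → T = -14.34°C
Environment:
  200 → 1500 m (environment, lower layer, 7.3°C/km): ΔT = -7.3 × 1.3 = -9.49°C → T = -0.79°C
  1500 → 2600 m (environment, upper layer, 12.1°C/km): ΔT = -12.1 × 1.1 = -13.31°C → T = -14.1°C
T_parcel − T_env = -14.34 − (-14.1) = -0.24°C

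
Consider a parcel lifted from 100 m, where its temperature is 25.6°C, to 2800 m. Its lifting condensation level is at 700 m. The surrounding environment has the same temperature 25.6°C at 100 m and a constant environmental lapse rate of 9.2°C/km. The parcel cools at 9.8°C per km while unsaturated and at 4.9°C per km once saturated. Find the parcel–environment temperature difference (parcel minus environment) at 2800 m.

Parcel:
  Dry to 700 m: -9.8 × 0.6 km = -5.88°C, so T = 19.72°C.
  Saturated to 2800 m: -4.9 × 2.1 km = -10.29°C, so T = 9.43°C.
Environment:
  Environment to 2800 m: -9.2 × 2.7 km = -24.84°C, so T = 0.76°C.
T_parcel − T_env = 9.43 − 0.76 = +8.67°C

+8.67°C (parcel warmer than environment)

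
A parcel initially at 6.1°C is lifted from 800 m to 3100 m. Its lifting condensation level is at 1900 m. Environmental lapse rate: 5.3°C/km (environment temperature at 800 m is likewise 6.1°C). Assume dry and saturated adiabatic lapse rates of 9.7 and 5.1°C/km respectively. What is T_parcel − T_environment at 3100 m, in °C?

-4.6°C (parcel cooler than environment)

Parcel:
  800–1900 m, dry: Δz = 1.1 km ⇒ ΔT = -10.67°C; T = -4.57°C
  1900–3100 m, saturated: Δz = 1.2 km ⇒ ΔT = -6.12°C; T = -10.69°C
Environment:
  800–3100 m, environment: Δz = 2.3 km ⇒ ΔT = -12.19°C; T = -6.09°C
T_parcel − T_env = -10.69 − (-6.09) = -4.6°C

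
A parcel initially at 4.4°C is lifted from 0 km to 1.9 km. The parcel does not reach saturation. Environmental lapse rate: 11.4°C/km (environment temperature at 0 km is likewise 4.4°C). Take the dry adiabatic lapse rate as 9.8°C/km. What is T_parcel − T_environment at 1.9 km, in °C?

+3.04°C (parcel warmer than environment)

Parcel:
  0 → 1900 m (dry, 9.8°C/km): ΔT = -9.8 × 1.9 = -18.62°C → T = -14.22°C
Environment:
  0 → 1900 m (environment, 11.4°C/km): ΔT = -11.4 × 1.9 = -21.66°C → T = -17.26°C
T_parcel − T_env = -14.22 − (-17.26) = +3.04°C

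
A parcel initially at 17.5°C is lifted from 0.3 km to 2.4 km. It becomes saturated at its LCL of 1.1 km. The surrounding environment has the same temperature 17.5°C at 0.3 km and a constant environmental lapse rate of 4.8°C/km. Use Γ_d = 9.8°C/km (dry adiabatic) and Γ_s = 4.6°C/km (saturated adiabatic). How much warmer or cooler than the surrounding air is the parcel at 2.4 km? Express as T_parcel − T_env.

Parcel:
  From 300 m to 1100 m (dry): cools by 9.8 × 0.8 = 7.84°C, giving 9.66°C.
  From 1100 m to 2400 m (saturated): cools by 4.6 × 1.3 = 5.98°C, giving 3.68°C.
Environment:
  From 300 m to 2400 m (environment): cools by 4.8 × 2.1 = 10.08°C, giving 7.42°C.
T_parcel − T_env = 3.68 − 7.42 = -3.74°C

-3.74°C (parcel cooler than environment)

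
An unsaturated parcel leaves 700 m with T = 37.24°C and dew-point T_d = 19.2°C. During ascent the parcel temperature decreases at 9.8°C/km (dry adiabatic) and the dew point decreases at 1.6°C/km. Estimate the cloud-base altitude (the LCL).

2900 m

T and T_d converge at 9.8 − 1.6 = 8.2°C per km
Height above start = (37.24 − 19.2) / 8.2 = 2.2 km
LCL altitude = 700 m + 2200 m = 2900 m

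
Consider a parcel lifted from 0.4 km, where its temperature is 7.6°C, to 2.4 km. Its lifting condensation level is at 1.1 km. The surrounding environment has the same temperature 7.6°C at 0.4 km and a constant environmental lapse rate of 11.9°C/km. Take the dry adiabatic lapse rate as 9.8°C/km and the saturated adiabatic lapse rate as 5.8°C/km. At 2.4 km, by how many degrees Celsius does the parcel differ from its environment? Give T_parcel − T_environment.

+9.4°C (parcel warmer than environment)

Parcel:
  400 → 1100 m (dry, 9.8°C/km): ΔT = -9.8 × 0.7 = -6.86°C → T = 0.74°C
  1100 → 2400 m (saturated, 5.8°C/km): ΔT = -5.8 × 1.3 = -7.54°C → T = -6.8°C
Environment:
  400 → 2400 m (environment, 11.9°C/km): ΔT = -11.9 × 2 = -23.8°C → T = -16.2°C
T_parcel − T_env = -6.8 − (-16.2) = +9.4°C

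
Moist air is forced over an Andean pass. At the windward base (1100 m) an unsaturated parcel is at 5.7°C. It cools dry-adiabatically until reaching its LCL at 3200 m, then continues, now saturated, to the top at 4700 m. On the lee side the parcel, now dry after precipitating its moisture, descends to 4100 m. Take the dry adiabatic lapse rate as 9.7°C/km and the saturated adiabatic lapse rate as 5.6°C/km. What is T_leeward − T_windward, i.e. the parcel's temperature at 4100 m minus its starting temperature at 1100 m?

Dry to 3200 m: -9.7 × 2.1 km = -20.37°C, so T = -14.67°C.
Saturated to 4700 m: -5.6 × 1.5 km = -8.4°C, so T = -23.07°C.
Dry descent to 4100 m: +9.7 × 0.6 km = +5.82°C, so T = -17.25°C.
Net change vs windward start: -17.25 − 5.7 = -22.95°C

-22.95°C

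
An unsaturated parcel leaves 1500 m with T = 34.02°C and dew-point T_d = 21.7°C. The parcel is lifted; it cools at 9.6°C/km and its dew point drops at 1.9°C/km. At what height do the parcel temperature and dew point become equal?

T and T_d converge at 9.6 − 1.9 = 7.7°C per km
Height above start = (34.02 − 21.7) / 7.7 = 1.6 km
LCL altitude = 1500 m + 1600 m = 3100 m

3100 m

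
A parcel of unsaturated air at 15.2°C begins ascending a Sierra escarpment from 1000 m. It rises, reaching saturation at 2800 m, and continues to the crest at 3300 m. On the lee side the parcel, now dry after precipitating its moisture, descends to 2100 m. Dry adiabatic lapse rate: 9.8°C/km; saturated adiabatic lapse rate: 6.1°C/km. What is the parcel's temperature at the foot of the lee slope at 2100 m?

From 1000 m to 2800 m (dry): cools by 9.8 × 1.8 = 17.64°C, giving -2.44°C.
From 2800 m to 3300 m (saturated): cools by 6.1 × 0.5 = 3.05°C, giving -5.49°C.
From 3300 m to 2100 m (dry descent): warms by 9.8 × 1.2 = 11.76°C, giving 6.27°C.

6.27°C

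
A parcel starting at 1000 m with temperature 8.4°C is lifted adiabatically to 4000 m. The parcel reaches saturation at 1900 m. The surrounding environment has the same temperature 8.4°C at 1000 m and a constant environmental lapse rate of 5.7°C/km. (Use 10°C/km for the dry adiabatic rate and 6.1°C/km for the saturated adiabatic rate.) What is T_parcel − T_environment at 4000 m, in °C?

-4.71°C (parcel cooler than environment)

Parcel:
  1000 → 1900 m (dry, 10°C/km): ΔT = -10 × 0.9 = -9°C → T = -0.6°C
  1900 → 4000 m (saturated, 6.1°C/km): ΔT = -6.1 × 2.1 = -12.81°C → T = -13.41°C
Environment:
  1000 → 4000 m (environment, 5.7°C/km): ΔT = -5.7 × 3 = -17.1°C → T = -8.7°C
T_parcel − T_env = -13.41 − (-8.7) = -4.71°C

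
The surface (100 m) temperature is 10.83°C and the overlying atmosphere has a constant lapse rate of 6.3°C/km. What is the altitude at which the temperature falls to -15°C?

Height above start = (10.83 − (-15)) / 6.3 = 4.1 km
Altitude = 100 m + 4100 m = 4200 m

4200 m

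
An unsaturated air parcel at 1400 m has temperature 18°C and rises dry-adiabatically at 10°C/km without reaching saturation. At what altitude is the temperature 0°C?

3200 m

Height above start = (18 − 0) / 10 = 1.8 km
Altitude = 1400 m + 1800 m = 3200 m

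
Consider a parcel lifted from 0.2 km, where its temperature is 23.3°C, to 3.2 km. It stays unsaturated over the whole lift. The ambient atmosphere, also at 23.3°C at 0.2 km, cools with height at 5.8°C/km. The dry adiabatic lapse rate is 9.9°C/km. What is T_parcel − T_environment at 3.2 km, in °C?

Parcel:
  200 → 3200 m (dry, 9.9°C/km): ΔT = -9.9 × 3 = -29.7°C → T = -6.4°C
Environment:
  200 → 3200 m (environment, 5.8°C/km): ΔT = -5.8 × 3 = -17.4°C → T = 5.9°C
T_parcel − T_env = -6.4 − 5.9 = -12.3°C

-12.3°C (parcel cooler than environment)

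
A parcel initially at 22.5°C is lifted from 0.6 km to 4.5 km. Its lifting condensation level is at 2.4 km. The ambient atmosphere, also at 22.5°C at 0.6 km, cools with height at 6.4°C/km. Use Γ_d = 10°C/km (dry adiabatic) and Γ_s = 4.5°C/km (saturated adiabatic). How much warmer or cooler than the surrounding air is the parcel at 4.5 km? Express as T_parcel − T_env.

Parcel:
  600 → 2400 m (dry, 10°C/km): ΔT = -10 × 1.8 = -18°C → T = 4.5°C
  2400 → 4500 m (saturated, 4.5°C/km): ΔT = -4.5 × 2.1 = -9.45°C → T = -4.95°C
Environment:
  600 → 4500 m (environment, 6.4°C/km): ΔT = -6.4 × 3.9 = -24.96°C → T = -2.46°C
T_parcel − T_env = -4.95 − (-2.46) = -2.49°C

-2.49°C (parcel cooler than environment)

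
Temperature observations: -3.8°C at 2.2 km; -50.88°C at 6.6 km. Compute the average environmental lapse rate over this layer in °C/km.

10.7°C/km

Γ = −ΔT/Δz = (-3.8 − (-50.88)) / (6600 − 2200) m
  = 47.08°C / 4.4 km = 10.7°C/km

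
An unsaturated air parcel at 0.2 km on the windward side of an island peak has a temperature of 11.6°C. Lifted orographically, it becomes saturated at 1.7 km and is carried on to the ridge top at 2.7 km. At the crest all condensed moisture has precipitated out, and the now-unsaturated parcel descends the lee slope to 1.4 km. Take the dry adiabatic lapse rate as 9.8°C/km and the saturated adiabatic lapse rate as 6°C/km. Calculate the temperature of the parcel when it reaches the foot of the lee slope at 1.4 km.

3.64°C

200–1700 m, dry: Δz = 1.5 km ⇒ ΔT = -14.7°C; T = -3.1°C
1700–2700 m, saturated: Δz = 1 km ⇒ ΔT = -6°C; T = -9.1°C
2700–1400 m, dry descent: Δz = 1.3 km ⇒ ΔT = +12.74°C; T = 3.64°C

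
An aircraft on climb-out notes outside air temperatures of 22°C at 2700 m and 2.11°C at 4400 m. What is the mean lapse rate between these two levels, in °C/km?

Γ = −ΔT/Δz = (22 − 2.11) / (4400 − 2700) m
  = 19.89°C / 1.7 km = 11.7°C/km

11.7°C/km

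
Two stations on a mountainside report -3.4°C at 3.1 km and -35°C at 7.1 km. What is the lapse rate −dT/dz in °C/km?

Γ = −ΔT/Δz = (-3.4 − (-35)) / (7100 − 3100) m
  = 31.6°C / 4 km = 7.9°C/km

7.9°C/km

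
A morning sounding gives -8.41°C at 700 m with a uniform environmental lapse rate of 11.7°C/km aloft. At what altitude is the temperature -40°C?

Height above start = (-8.41 − (-40)) / 11.7 = 2.7 km
Altitude = 700 m + 2700 m = 3400 m

3400 m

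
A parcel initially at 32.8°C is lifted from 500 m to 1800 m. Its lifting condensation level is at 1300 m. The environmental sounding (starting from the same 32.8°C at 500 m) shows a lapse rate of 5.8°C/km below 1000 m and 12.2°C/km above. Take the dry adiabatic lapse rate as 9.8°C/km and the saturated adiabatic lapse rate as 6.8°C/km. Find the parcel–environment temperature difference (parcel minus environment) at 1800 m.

+1.42°C (parcel warmer than environment)

Parcel:
  500 → 1300 m (dry, 9.8°C/km): ΔT = -9.8 × 0.8 = -7.84°C → T = 24.96°C
  1300 → 1800 m (saturated, 6.8°C/km): ΔT = -6.8 × 0.5 = -3.4°C → T = 21.56°C
Environment:
  500 → 1000 m (environment, lower layer, 5.8°C/km): ΔT = -5.8 × 0.5 = -2.9°C → T = 29.9°C
  1000 → 1800 m (environment, upper layer, 12.2°C/km): ΔT = -12.2 × 0.8 = -9.76°C → T = 20.14°C
T_parcel − T_env = 21.56 − 20.14 = +1.42°C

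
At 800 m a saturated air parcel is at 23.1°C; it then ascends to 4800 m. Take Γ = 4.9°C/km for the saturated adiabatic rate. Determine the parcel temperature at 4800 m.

From 800 m to 4800 m (saturated adiabatic): cools by 4.9 × 4 = 19.6°C, giving 3.5°C.

3.5°C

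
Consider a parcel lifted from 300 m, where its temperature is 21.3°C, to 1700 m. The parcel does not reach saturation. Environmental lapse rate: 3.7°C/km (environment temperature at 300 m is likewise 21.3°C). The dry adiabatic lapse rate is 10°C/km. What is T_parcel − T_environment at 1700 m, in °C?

Parcel:
  300–1700 m, dry: Δz = 1.4 km ⇒ ΔT = -14°C; T = 7.3°C
Environment:
  300–1700 m, environment: Δz = 1.4 km ⇒ ΔT = -5.18°C; T = 16.12°C
T_parcel − T_env = 7.3 − 16.12 = -8.82°C

-8.82°C (parcel cooler than environment)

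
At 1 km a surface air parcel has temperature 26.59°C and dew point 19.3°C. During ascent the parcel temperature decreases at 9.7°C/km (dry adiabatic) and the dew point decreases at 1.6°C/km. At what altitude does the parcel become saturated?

T and T_d converge at 9.7 − 1.6 = 8.1°C per km
Height above start = (26.59 − 19.3) / 8.1 = 0.9 km
LCL altitude = 1000 m + 900 m = 1900 m

1.9 km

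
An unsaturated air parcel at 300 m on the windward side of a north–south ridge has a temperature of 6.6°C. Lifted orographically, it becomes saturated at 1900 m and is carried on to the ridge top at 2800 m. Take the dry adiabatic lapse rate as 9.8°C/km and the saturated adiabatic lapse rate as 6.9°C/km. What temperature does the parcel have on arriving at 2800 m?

300 → 1900 m (dry, 9.8°C/km): ΔT = -9.8 × 1.6 = -15.68°C → T = -9.08°C
1900 → 2800 m (saturated, 6.9°C/km): ΔT = -6.9 × 0.9 = -6.21°C → T = -15.29°C

-15.29°C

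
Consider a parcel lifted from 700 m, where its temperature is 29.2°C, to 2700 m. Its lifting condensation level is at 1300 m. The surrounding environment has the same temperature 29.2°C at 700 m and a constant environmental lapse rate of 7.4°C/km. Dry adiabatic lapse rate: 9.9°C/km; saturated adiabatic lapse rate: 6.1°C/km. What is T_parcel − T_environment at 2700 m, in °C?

+0.32°C (parcel warmer than environment)

Parcel:
  700 → 1300 m (dry, 9.9°C/km): ΔT = -9.9 × 0.6 = -5.94°C → T = 23.26°C
  1300 → 2700 m (saturated, 6.1°C/km): ΔT = -6.1 × 1.4 = -8.54°C → T = 14.72°C
Environment:
  700 → 2700 m (environment, 7.4°C/km): ΔT = -7.4 × 2 = -14.8°C → T = 14.4°C
T_parcel − T_env = 14.72 − 14.4 = +0.32°C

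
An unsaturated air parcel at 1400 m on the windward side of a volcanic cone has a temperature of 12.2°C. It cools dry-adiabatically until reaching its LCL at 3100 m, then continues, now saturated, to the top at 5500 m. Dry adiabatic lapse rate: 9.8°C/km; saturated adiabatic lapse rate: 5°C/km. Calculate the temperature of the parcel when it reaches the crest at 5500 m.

-16.46°C

From 1400 m to 3100 m (dry): cools by 9.8 × 1.7 = 16.66°C, giving -4.46°C.
From 3100 m to 5500 m (saturated): cools by 5 × 2.4 = 12°C, giving -16.46°C.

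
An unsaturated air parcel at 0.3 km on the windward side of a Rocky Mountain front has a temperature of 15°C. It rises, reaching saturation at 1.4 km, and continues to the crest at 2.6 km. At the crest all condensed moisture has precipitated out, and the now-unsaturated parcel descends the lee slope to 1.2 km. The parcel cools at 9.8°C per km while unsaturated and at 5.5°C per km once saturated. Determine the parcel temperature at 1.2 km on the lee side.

11.34°C

300 → 1400 m (dry, 9.8°C/km): ΔT = -9.8 × 1.1 = -10.78°C → T = 4.22°C
1400 → 2600 m (saturated, 5.5°C/km): ΔT = -5.5 × 1.2 = -6.6°C → T = -2.38°C
2600 → 1200 m (dry descent, 9.8°C/km): ΔT = +9.8 × 1.4 = +13.72°C → T = 11.34°C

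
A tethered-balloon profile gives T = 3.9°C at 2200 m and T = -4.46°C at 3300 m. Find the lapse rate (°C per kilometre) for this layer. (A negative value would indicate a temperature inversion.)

Γ = −ΔT/Δz = (3.9 − (-4.46)) / (3300 − 2200) m
  = 8.36°C / 1.1 km = 7.6°C/km

7.6°C/km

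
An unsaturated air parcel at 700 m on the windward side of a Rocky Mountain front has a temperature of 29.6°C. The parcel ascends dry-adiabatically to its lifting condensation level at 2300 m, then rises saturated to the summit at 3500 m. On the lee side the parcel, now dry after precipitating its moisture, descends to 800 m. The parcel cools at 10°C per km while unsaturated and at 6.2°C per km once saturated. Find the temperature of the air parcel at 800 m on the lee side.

700 → 2300 m (dry, 10°C/km): ΔT = -10 × 1.6 = -16°C → T = 13.6°C
2300 → 3500 m (saturated, 6.2°C/km): ΔT = -6.2 × 1.2 = -7.44°C → T = 6.16°C
3500 → 800 m (dry descent, 10°C/km): ΔT = +10 × 2.7 = +27°C → T = 33.16°C

33.16°C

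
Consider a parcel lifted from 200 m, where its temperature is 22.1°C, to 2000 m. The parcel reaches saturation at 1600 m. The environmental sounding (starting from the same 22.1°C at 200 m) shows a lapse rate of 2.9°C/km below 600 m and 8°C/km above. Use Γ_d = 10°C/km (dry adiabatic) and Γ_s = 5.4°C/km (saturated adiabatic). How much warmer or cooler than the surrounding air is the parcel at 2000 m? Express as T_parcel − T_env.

-3.8°C (parcel cooler than environment)

Parcel:
  200–1600 m, dry: Δz = 1.4 km ⇒ ΔT = -14°C; T = 8.1°C
  1600–2000 m, saturated: Δz = 0.4 km ⇒ ΔT = -2.16°C; T = 5.94°C
Environment:
  200–600 m, environment, lower layer: Δz = 0.4 km ⇒ ΔT = -1.16°C; T = 20.94°C
  600–2000 m, environment, upper layer: Δz = 1.4 km ⇒ ΔT = -11.2°C; T = 9.74°C
T_parcel − T_env = 5.94 − 9.74 = -3.8°C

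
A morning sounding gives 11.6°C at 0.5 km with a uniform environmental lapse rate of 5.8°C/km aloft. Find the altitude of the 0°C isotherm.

2.5 km

Height above start = (11.6 − 0) / 5.8 = 2 km
Altitude = 500 m + 2000 m = 2500 m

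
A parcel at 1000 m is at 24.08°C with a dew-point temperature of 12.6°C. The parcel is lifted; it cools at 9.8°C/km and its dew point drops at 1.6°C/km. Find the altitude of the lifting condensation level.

T and T_d converge at 9.8 − 1.6 = 8.2°C per km
Height above start = (24.08 − 12.6) / 8.2 = 1.4 km
LCL altitude = 1000 m + 1400 m = 2400 m

2400 m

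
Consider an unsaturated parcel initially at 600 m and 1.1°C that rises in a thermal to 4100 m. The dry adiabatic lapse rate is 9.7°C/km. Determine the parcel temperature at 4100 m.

-32.85°C

600 → 4100 m (dry adiabatic, 9.7°C/km): ΔT = -9.7 × 3.5 = -33.95°C → T = -32.85°C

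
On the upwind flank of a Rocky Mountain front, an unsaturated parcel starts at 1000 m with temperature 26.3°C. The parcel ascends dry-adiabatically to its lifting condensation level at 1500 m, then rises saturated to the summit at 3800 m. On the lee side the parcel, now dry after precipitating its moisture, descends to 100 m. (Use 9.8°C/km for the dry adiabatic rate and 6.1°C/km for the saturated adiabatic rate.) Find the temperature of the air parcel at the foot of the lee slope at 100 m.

1000 → 1500 m (dry, 9.8°C/km): ΔT = -9.8 × 0.5 = -4.9°C → T = 21.4°C
1500 → 3800 m (saturated, 6.1°C/km): ΔT = -6.1 × 2.3 = -14.03°C → T = 7.37°C
3800 → 100 m (dry descent, 9.8°C/km): ΔT = +9.8 × 3.7 = +36.26°C → T = 43.63°C

43.63°C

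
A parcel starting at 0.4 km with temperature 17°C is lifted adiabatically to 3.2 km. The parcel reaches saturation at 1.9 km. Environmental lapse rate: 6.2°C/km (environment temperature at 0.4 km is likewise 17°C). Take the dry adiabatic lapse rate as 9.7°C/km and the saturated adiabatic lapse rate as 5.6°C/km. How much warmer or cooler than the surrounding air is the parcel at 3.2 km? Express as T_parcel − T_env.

Parcel:
  400 → 1900 m (dry, 9.7°C/km): ΔT = -9.7 × 1.5 = -14.55°C → T = 2.45°C
  1900 → 3200 m (saturated, 5.6°C/km): ΔT = -5.6 × 1.3 = -7.28°C → T = -4.83°C
Environment:
  400 → 3200 m (environment, 6.2°C/km): ΔT = -6.2 × 2.8 = -17.36°C → T = -0.36°C
T_parcel − T_env = -4.83 − (-0.36) = -4.47°C

-4.47°C (parcel cooler than environment)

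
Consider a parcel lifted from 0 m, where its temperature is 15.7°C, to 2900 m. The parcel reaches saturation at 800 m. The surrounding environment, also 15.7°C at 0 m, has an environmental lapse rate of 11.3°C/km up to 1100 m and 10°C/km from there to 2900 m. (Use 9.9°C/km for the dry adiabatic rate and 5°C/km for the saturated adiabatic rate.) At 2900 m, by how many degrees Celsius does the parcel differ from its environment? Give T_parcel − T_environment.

+12.01°C (parcel warmer than environment)

Parcel:
  From 0 m to 800 m (dry): cools by 9.9 × 0.8 = 7.92°C, giving 7.78°C.
  From 800 m to 2900 m (saturated): cools by 5 × 2.1 = 10.5°C, giving -2.72°C.
Environment:
  From 0 m to 1100 m (environment, lower layer): cools by 11.3 × 1.1 = 12.43°C, giving 3.27°C.
  From 1100 m to 2900 m (environment, upper layer): cools by 10 × 1.8 = 18°C, giving -14.73°C.
T_parcel − T_env = -2.72 − (-14.73) = +12.01°C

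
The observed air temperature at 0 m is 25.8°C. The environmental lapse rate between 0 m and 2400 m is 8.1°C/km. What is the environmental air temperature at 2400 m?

From 0 m to 2400 m (environmental): cools by 8.1 × 2.4 = 19.44°C, giving 6.36°C.

6.36°C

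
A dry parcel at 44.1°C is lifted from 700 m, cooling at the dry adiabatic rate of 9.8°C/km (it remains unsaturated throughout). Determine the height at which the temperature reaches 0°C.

Height above start = (44.1 − 0) / 9.8 = 4.5 km
Altitude = 700 m + 4500 m = 5200 m

5200 m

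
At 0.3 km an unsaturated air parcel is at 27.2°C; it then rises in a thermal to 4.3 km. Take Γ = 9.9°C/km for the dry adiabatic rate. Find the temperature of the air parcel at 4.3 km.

-12.4°C

300–4300 m, dry adiabatic: Δz = 4 km ⇒ ΔT = -39.6°C; T = -12.4°C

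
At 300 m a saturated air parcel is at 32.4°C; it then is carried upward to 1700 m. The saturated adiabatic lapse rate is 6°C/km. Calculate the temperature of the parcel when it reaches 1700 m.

Saturated adiabatic to 1700 m: -6 × 1.4 km = -8.4°C, so T = 24°C.

24°C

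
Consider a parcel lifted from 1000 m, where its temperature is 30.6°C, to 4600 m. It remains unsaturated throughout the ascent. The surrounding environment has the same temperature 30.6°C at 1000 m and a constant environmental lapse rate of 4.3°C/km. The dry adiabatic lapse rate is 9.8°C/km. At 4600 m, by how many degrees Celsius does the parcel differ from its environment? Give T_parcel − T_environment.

-19.8°C (parcel cooler than environment)

Parcel:
  1000 → 4600 m (dry, 9.8°C/km): ΔT = -9.8 × 3.6 = -35.28°C → T = -4.68°C
Environment:
  1000 → 4600 m (environment, 4.3°C/km): ΔT = -4.3 × 3.6 = -15.48°C → T = 15.12°C
T_parcel − T_env = -4.68 − 15.12 = -19.8°C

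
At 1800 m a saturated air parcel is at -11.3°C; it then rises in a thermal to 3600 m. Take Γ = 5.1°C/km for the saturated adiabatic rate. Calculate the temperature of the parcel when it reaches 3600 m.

1800–3600 m, saturated adiabatic: Δz = 1.8 km ⇒ ΔT = -9.18°C; T = -20.48°C

-20.48°C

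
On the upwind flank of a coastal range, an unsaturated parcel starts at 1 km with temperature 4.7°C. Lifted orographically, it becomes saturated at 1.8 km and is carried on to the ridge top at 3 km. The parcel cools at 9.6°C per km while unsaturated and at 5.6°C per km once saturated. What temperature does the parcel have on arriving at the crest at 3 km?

From 1000 m to 1800 m (dry): cools by 9.6 × 0.8 = 7.68°C, giving -2.98°C.
From 1800 m to 3000 m (saturated): cools by 5.6 × 1.2 = 6.72°C, giving -9.7°C.

-9.7°C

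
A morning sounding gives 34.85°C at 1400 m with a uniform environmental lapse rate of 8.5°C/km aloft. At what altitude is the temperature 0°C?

Height above start = (34.85 − 0) / 8.5 = 4.1 km
Altitude = 1400 m + 4100 m = 5500 m

5500 m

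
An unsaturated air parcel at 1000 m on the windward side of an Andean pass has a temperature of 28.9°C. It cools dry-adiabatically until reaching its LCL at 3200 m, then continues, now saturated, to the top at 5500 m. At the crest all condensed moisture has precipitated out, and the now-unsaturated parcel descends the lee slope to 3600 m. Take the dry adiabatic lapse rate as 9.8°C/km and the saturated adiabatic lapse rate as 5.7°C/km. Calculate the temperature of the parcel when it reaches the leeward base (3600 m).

1000–3200 m, dry: Δz = 2.2 km ⇒ ΔT = -21.56°C; T = 7.34°C
3200–5500 m, saturated: Δz = 2.3 km ⇒ ΔT = -13.11°C; T = -5.77°C
5500–3600 m, dry descent: Δz = 1.9 km ⇒ ΔT = +18.62°C; T = 12.85°C

12.85°C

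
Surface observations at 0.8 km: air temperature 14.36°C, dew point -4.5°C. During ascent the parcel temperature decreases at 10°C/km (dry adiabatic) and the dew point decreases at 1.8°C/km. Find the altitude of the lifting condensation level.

3.1 km

T and T_d converge at 10 − 1.8 = 8.2°C per km
Height above start = (14.36 − (-4.5)) / 8.2 = 2.3 km
LCL altitude = 800 m + 2300 m = 3100 m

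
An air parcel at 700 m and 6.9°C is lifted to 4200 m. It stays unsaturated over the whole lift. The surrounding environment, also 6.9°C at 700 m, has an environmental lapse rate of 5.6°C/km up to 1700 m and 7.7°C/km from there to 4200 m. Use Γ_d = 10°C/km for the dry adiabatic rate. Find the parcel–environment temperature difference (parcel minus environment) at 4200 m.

Parcel:
  Dry to 4200 m: -10 × 3.5 km = -35°C, so T = -28.1°C.
Environment:
  Environment, lower layer to 1700 m: -5.6 × 1 km = -5.6°C, so T = 1.3°C.
  Environment, upper layer to 4200 m: -7.7 × 2.5 km = -19.25°C, so T = -17.95°C.
T_parcel − T_env = -28.1 − (-17.95) = -10.15°C

-10.15°C (parcel cooler than environment)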